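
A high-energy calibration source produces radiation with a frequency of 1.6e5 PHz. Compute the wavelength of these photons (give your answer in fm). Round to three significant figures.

In SI units: f = 1.6e5 PHz = 1.6e20 Hz.
The photon relation is λ = c/f, giving λ = 1.874e-12 m.
Converting to fm: λ = 1874 fm ≈ 1870 fm.

1870 fm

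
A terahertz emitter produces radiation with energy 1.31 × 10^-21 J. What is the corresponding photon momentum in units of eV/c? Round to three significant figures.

8.18 × 10^-3 eV/c

Apply p = E/c: p = 4.370 × 10^-30 kg·m/s.
Converting to eV/c: p = 0.008176 eV/c ≈ 8.18 × 10^-3 eV/c.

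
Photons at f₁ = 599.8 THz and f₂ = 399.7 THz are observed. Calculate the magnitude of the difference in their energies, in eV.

0.828 eV

Using E = hf: E₁ = 3.9743e-19 J, E₂ = 2.6484e-19 J.
|ΔE| = |3.9743e-19 − 2.6484e-19| = 1.33e-19 J = 0.828 eV.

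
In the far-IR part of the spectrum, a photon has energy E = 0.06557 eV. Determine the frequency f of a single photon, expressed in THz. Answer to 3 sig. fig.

In SI units: E = 0.06557 eV = 1.0505 × 10^-20 J.
Since f = E/h for a photon, f = 1.585 × 10^13 Hz.
Converting to THz: f = 15.85 THz ≈ 15.9 THz.

15.9 THz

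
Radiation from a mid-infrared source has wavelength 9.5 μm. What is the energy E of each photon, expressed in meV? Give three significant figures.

(h = 6.62607015 × 10^-34 J·s, c = 2.99792458 × 10^8 m/s, 1 eV = 1.602176634 × 10^-19 J.)
In SI units: λ = 9.5 μm = 9.5 × 10^-6 m.
Since E = hc/λ for a photon, E = 2.091 × 10^-20 J.
Converting to meV: E = 130.5 meV ≈ 131 meV.

131 meV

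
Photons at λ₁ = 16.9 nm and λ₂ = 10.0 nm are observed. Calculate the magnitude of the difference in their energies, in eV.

Using E = hc/λ: E₁ = 1.175·10^-17 J, E₂ = 1.986·10^-17 J.
|ΔE| = |1.175·10^-17 − 1.986·10^-17| = 8.11·10^-18 J = 50.6 eV.

50.6 eV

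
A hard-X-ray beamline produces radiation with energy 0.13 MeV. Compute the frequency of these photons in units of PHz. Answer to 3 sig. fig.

Use h = 6.62607015 × 10^-34 J·s, 1 eV = 1.602176634 × 10^-19 J.
Convert to SI: E = 0.13 MeV = 2.0828 × 10^-14 J.
Apply f = E/h: f = 3.143 × 10^19 Hz.
Converting to PHz: f = 31430 PHz ≈ 3.14 × 10^4 PHz.

3.14 × 10^4 PHz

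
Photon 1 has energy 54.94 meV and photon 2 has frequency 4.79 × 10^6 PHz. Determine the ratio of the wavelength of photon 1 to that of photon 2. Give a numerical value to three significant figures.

3.61 × 10^8

λ_1 = 2.257 × 10^-5 m (from energy = 54.94 meV, via λ = hc/E).
λ_2 = 6.259 × 10^-14 m (from frequency = 4.79 × 10^6 PHz, via λ = c/f).
Ratio = 2.257 × 10^-5 / 6.259 × 10^-14 = 3.61 × 10^8.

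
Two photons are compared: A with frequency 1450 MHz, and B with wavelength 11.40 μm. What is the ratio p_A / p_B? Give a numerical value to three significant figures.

5.51·10^-5

p_A = 3.205·10^-33 kg·m/s (from frequency = 1450 MHz, via p = hf/c).
p_B = 5.812·10^-29 kg·m/s (from wavelength = 11.40 μm, via p = h/λ).
Ratio = 3.205·10^-33 / 5.812·10^-29 = 5.51·10^-5.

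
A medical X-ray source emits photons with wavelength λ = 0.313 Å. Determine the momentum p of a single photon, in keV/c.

39.6 keV/c

Take h = 6.62607015·10^-34 J·s, c = 2.99792458·10^8 m/s, 1 eV = 1.602176634·10^-19 J.
Convert to SI: λ = 0.313 Å = 3.13·10^-11 m.
The photon relation is p = h/λ, giving p = 2.117·10^-23 kg·m/s.
Converting to keV/c: p = 39.61 keV/c ≈ 39.6 keV/c.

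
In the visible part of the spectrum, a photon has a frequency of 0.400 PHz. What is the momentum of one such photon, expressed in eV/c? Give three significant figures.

1.65 eV/c

Take h = 6.62607015e-34 J·s, c = 2.99792458e8 m/s, 1 eV = 1.602176634e-19 J.
In SI units: f = 0.400 PHz = 4.00e14 Hz.
The photon relation is p = hf/c, giving p = 8.841e-28 kg·m/s.
Converting to eV/c: p = 1.654 eV/c ≈ 1.65 eV/c.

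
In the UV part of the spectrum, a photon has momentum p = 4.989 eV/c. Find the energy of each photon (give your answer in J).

7.99e-19 J

In SI units: p = 4.989 eV/c = 2.6663e-27 kg·m/s.
Since E = pc for a photon, E = 7.993e-19 J.
So E ≈ 7.99e-19 J.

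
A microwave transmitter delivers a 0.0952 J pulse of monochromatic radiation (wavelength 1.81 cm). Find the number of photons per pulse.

Per-photon energy: E = 1.097·10^-23 J (from wavelength = 1.81 cm).
N = E_total / E_photon = 0.0952 J / 1.097·10^-23 J = 8.67·10^21.

8.67·10^21 photons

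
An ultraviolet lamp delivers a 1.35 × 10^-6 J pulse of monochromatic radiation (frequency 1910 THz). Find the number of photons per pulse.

Per-photon energy: E = 1.266 × 10^-18 J (from frequency = 1910 THz).
N = E_total / E_photon = 1.35 × 10^-6 J / 1.266 × 10^-18 J = 1.07 × 10^12.

1.07 × 10^12 photons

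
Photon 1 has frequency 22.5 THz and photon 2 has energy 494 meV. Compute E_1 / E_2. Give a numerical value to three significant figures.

0.188

E_1 = 1.491·10^-20 J (from frequency = 22.5 THz, via E = hf).
E_2 = 7.915·10^-20 J (from energy = 494 meV, via E given directly).
Ratio = 1.491·10^-20 / 7.915·10^-20 = 0.188.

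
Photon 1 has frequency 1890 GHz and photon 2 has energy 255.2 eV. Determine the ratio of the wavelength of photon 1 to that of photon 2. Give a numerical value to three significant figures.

λ_1 = 1.586e-4 m (from frequency = 1890 GHz, via λ = c/f).
λ_2 = 4.858e-9 m (from energy = 255.2 eV, via λ = hc/E).
Ratio = 1.586e-4 / 4.858e-9 = 3.26e4.

3.26e4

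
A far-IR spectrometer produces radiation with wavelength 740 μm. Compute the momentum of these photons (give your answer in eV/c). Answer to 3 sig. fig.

1.68e-3 eV/c

(h = 6.62607015e-34 J·s, c = 2.99792458e8 m/s, 1 eV = 1.602176634e-19 J.)
In SI units: λ = 740 μm = 7.4e-4 m.
Apply p = h/λ: p = 8.954e-31 kg·m/s.
Converting to eV/c: p = 0.001675 eV/c ≈ 1.68e-3 eV/c.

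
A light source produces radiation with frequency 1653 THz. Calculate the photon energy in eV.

6.84 eV

In SI units: f = 1653 THz = 1.653·10^15 Hz.
Apply E = hf: E = 1.095·10^-18 J.
Converting to eV: E = 6.836 eV ≈ 6.84 eV.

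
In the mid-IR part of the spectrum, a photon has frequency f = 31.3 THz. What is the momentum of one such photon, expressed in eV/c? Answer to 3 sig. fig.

0.129 eV/c

(h = 6.62607015·10^-34 J·s, c = 2.99792458·10^8 m/s, 1 eV = 1.602176634·10^-19 J.)
First convert: f = 31.3 THz = 3.13·10^13 Hz.
Apply p = hf/c: p = 6.918·10^-29 kg·m/s.
Converting to eV/c: p = 0.1294 eV/c ≈ 0.129 eV/c.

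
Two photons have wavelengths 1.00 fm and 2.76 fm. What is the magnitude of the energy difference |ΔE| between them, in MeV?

Using E = hc/λ: E₁ = 1.986 × 10^-10 J, E₂ = 7.197 × 10^-11 J.
|ΔE| = |1.986 × 10^-10 − 7.197 × 10^-11| = 1.27 × 10^-10 J = 791 MeV.

791 MeV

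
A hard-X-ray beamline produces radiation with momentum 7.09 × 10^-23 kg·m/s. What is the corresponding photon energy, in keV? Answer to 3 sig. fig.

133 keV

For a photon E = pc, so E = 2.126 × 10^-14 J.
Converting to keV: E = 132.7 keV ≈ 133 keV.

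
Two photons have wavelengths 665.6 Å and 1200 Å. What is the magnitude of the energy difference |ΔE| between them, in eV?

8.30 eV

Using E = hc/λ: E₁ = 2.9844 × 10^-18 J, E₂ = 1.6554 × 10^-18 J.
|ΔE| = |2.9844 × 10^-18 − 1.6554 × 10^-18| = 1.33 × 10^-18 J = 8.30 eV.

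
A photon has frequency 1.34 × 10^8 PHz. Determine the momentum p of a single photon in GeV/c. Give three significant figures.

First convert: f = 1.34 × 10^8 PHz = 1.34 × 10^23 Hz.
Apply p = hf/c: p = 2.962 × 10^-19 kg·m/s.
Converting to GeV/c: p = 0.5542 GeV/c ≈ 0.554 GeV/c.

0.554 GeV/c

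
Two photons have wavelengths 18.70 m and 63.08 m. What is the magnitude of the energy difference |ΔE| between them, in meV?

Using E = hc/λ: E₁ = 1.0623e-26 J, E₂ = 3.1491e-27 J.
|ΔE| = |1.0623e-26 − 3.1491e-27| = 7.47e-27 J = 4.66e-5 meV.

4.66e-5 meV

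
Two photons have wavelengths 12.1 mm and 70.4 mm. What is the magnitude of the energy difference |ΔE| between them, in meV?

Using E = hc/λ: E₁ = 1.642·10^-23 J, E₂ = 2.822·10^-24 J.
|ΔE| = |1.642·10^-23 − 2.822·10^-24| = 1.36·10^-23 J = 0.0849 meV.

0.0849 meV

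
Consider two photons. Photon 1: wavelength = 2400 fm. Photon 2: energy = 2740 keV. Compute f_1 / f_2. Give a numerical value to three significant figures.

f_1 = 1.249e20 Hz (from wavelength = 2400 fm, via f = c/λ).
f_2 = 6.625e20 Hz (from energy = 2740 keV, via f = E/h).
Ratio = 1.249e20 / 6.625e20 = 0.189.

0.189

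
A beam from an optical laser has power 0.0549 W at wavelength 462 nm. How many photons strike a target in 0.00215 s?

2.75e14 photons

Total energy: E_total = P·t = 0.0549 × 0.00215 = 1.180e-4 J.
Per-photon energy: E = 4.300e-19 J.
N = E_total / E_photon = 2.75e14.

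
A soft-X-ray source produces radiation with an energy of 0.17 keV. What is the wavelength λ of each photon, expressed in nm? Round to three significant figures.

Use h = 6.62607015 × 10^-34 J·s, c = 2.99792458 × 10^8 m/s, 1 eV = 1.602176634 × 10^-19 J.
In SI units: E = 0.17 keV = 2.7237 × 10^-17 J.
Since λ = hc/E for a photon, λ = 7.293 × 10^-9 m.
Converting to nm: λ = 7.293 nm ≈ 7.29 nm.

7.29 nm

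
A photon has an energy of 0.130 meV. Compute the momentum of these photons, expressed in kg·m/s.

6.95e-32 kg·m/s

First convert: E = 0.130 meV = 2.0828e-23 J.
For a photon p = E/c, so p = 6.948e-32 kg·m/s.
So p ≈ 6.95e-32 kg·m/s.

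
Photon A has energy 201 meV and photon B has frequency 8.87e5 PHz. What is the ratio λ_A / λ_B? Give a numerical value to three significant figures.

λ_A = 6.168e-6 m (from energy = 201 meV, via λ = hc/E).
λ_B = 3.380e-13 m (from frequency = 8.87e5 PHz, via λ = c/f).
Ratio = 6.168e-6 / 3.380e-13 = 1.83e7.

1.83e7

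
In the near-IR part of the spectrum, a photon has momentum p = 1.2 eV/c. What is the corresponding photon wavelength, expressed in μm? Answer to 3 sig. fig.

Convert to SI: p = 1.2 eV/c = 6.4131 × 10^-28 kg·m/s.
The photon relation is λ = h/p, giving λ = 1.033 × 10^-6 m.
Converting to μm: λ = 1.033 μm ≈ 1.03 μm.

1.03 μm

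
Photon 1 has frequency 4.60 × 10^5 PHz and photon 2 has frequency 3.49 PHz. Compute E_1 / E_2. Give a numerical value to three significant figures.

1.32 × 10^5

E_1 = 3.048 × 10^-13 J (from frequency = 4.60 × 10^5 PHz, via E = hf).
E_2 = 2.312 × 10^-18 J (from frequency = 3.49 PHz, via E = hf).
Ratio = 3.048 × 10^-13 / 2.312 × 10^-18 = 1.32 × 10^5.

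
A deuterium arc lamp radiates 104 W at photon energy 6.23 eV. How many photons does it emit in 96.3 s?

1.00·10^22 photons

Total energy: E_total = P·t = 104 × 96.3 = 10020 J.
Per-photon energy: E = 9.982·10^-19 J.
N = E_total / E_photon = 1.00·10^22.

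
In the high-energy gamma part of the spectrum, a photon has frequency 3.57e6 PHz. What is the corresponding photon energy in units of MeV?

(h = 6.62607015e-34 J·s, 1 eV = 1.602176634e-19 J.)
First convert: f = 3.57e6 PHz = 3.57e21 Hz.
The photon relation is E = hf, giving E = 2.366e-12 J.
Converting to MeV: E = 14.76 MeV ≈ 14.8 MeV.

14.8 MeV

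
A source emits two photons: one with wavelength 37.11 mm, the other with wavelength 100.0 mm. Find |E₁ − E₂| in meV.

0.0210 meV

Using E = hc/λ: E₁ = 5.3529e-24 J, E₂ = 1.9864e-24 J.
|ΔE| = |5.3529e-24 − 1.9864e-24| = 3.37e-24 J = 0.0210 meV.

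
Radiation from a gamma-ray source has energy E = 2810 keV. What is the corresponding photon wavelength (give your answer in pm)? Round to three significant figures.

0.441 pm

(h = 6.62607015e-34 J·s, c = 2.99792458e8 m/s, 1 eV = 1.602176634e-19 J.)
First convert: E = 2810 keV = 4.5021e-13 J.
The photon relation is λ = hc/E, giving λ = 4.412e-13 m.
Converting to pm: λ = 0.4412 pm ≈ 0.441 pm.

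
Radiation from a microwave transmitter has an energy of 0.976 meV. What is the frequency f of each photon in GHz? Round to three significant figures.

236 GHz

Use h = 6.62607015e-34 J·s, 1 eV = 1.602176634e-19 J.
First convert: E = 0.976 meV = 1.5637e-22 J.
Since f = E/h for a photon, f = 2.360e11 Hz.
Converting to GHz: f = 236.0 GHz ≈ 236 GHz.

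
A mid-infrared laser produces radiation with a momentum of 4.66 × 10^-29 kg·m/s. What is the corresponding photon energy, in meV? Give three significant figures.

Take c = 2.99792458 × 10^8 m/s, 1 eV = 1.602176634 × 10^-19 J.
Apply E = pc: E = 1.397 × 10^-20 J.
Converting to meV: E = 87.20 meV ≈ 87.2 meV.

87.2 meV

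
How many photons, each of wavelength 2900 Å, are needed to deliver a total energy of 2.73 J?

3.99 × 10^18 photons

Per-photon energy: E = 6.850 × 10^-19 J (from wavelength = 2900 Å).
N = E_total / E_photon = 2.73 J / 6.850 × 10^-19 J = 3.99 × 10^18.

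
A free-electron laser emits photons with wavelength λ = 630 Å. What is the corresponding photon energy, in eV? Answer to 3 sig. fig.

In SI units: λ = 630 Å = 6.3 × 10^-8 m.
Since E = hc/λ for a photon, E = 3.153 × 10^-18 J.
Converting to eV: E = 19.68 eV ≈ 19.7 eV.

19.7 eV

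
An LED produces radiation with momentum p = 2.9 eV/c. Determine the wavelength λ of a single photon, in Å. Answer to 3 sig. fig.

4280 Å

Take h = 6.62607015e-34 J·s, c = 2.99792458e8 m/s, 1 eV = 1.602176634e-19 J.
Convert to SI: p = 2.9 eV/c = 1.5498e-27 kg·m/s.
Apply λ = h/p: λ = 4.275e-7 m.
Converting to Å: λ = 4275 Å ≈ 4280 Å.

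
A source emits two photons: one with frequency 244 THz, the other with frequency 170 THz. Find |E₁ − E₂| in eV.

Using E = hf: E₁ = 1.617e-19 J, E₂ = 1.126e-19 J.
|ΔE| = |1.617e-19 − 1.126e-19| = 4.90e-20 J = 0.306 eV.

0.306 eV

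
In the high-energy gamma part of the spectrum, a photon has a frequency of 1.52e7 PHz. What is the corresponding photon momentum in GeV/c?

Convert to SI: f = 1.52e7 PHz = 1.52e22 Hz.
Since p = hf/c for a photon, p = 3.360e-20 kg·m/s.
Converting to GeV/c: p = 0.06286 GeV/c ≈ 0.0629 GeV/c.

0.0629 GeV/c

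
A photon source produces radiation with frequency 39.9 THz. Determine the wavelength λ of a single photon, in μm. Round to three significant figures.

In SI units: f = 39.9 THz = 3.99·10^13 Hz.
Since λ = c/f for a photon, λ = 7.514·10^-6 m.
Converting to μm: λ = 7.514 μm ≈ 7.51 μm.

7.51 μm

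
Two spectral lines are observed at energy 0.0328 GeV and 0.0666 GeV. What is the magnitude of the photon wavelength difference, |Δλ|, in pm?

Using λ = hc/E: λ₁ = 3.780·10^-14 m, λ₂ = 1.862·10^-14 m.
|Δλ| = |3.780·10^-14 − 1.862·10^-14| = 1.92·10^-14 m = 0.0192 pm.

0.0192 pm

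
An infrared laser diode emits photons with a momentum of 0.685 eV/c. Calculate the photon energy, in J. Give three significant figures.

1.10e-19 J

Use c = 2.99792458e8 m/s, 1 eV = 1.602176634e-19 J.
Convert to SI: p = 0.685 eV/c = 3.6608e-28 kg·m/s.
Apply E = pc: E = 1.097e-19 J.
So E ≈ 1.10e-19 J.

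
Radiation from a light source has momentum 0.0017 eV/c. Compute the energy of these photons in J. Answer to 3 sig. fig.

2.72 × 10^-22 J

Use c = 2.99792458 × 10^8 m/s, 1 eV = 1.602176634 × 10^-19 J.
In SI units: p = 0.0017 eV/c = 9.0853 × 10^-31 kg·m/s.
Apply E = pc: E = 2.724 × 10^-22 J.
So E ≈ 2.72 × 10^-22 J.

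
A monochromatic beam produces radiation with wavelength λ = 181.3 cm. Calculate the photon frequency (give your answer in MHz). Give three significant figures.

165 MHz

(c = 2.99792458·10^8 m/s.)
Convert to SI: λ = 181.3 cm = 1.813 m.
For a photon f = c/λ, so f = 1.654·10^8 Hz.
Converting to MHz: f = 165.4 MHz ≈ 165 MHz.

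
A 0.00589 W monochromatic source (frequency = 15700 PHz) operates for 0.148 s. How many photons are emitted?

8.38 × 10^10 photons

Total energy: E_total = P·t = 0.00589 × 0.148 = 8.717 × 10^-4 J.
Per-photon energy: E = 1.040 × 10^-14 J.
N = E_total / E_photon = 8.38 × 10^10.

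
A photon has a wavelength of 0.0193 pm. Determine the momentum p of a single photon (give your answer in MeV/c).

64.2 MeV/c

In SI units: λ = 0.0193 pm = 1.93e-14 m.
Apply p = h/λ: p = 3.433e-20 kg·m/s.
Converting to MeV/c: p = 64.24 MeV/c ≈ 64.2 MeV/c.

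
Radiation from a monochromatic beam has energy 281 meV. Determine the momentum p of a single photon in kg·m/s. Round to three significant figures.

1.50e-28 kg·m/s

In SI units: E = 281 meV = 4.5021e-20 J.
For a photon p = E/c, so p = 1.502e-28 kg·m/s.
So p ≈ 1.50e-28 kg·m/s.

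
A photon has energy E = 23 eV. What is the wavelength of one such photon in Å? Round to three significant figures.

(h = 6.62607015 × 10^-34 J·s, c = 2.99792458 × 10^8 m/s, 1 eV = 1.602176634 × 10^-19 J.)
Convert to SI: E = 23 eV = 3.6850 × 10^-18 J.
Apply λ = hc/E: λ = 5.391 × 10^-8 m.
Converting to Å: λ = 539.1 Å ≈ 539 Å.

539 Å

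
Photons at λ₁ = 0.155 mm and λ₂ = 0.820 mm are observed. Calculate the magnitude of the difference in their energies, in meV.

Using E = hc/λ: E₁ = 1.282e-21 J, E₂ = 2.422e-22 J.
|ΔE| = |1.282e-21 − 2.422e-22| = 1.04e-21 J = 6.49 meV.

6.49 meV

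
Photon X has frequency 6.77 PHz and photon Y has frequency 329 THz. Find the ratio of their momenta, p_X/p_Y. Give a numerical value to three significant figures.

p_X = 1.496·10^-26 kg·m/s (from frequency = 6.77 PHz, via p = hf/c).
p_Y = 7.272·10^-28 kg·m/s (from frequency = 329 THz, via p = hf/c).
Ratio = 1.496·10^-26 / 7.272·10^-28 = 20.6.

20.6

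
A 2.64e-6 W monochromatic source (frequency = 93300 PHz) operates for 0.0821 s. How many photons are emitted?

Total energy: E_total = P·t = 2.64e-6 × 0.0821 = 2.167e-7 J.
Per-photon energy: E = 6.182e-14 J.
N = E_total / E_photon = 3.51e6.

3.51e6 photons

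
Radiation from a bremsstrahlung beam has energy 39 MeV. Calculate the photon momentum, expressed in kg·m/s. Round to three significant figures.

In SI units: E = 39 MeV = 6.2485e-12 J.
The photon relation is p = E/c, giving p = 2.084e-20 kg·m/s.
So p ≈ 2.08e-20 kg·m/s.

2.08e-20 kg·m/s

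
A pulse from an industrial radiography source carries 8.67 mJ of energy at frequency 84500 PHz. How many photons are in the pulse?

1.55e11 photons

Per-photon energy: E = 5.599e-14 J (from frequency = 84500 PHz).
N = E_total / E_photon = 0.00867 J / 5.599e-14 J = 1.55e11.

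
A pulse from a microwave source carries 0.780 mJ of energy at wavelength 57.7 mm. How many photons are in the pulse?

Per-photon energy: E = 3.443 × 10^-24 J (from wavelength = 57.7 mm).
N = E_total / E_photon = 7.80 × 10^-4 J / 3.443 × 10^-24 J = 2.27 × 10^20.

2.27 × 10^20 photons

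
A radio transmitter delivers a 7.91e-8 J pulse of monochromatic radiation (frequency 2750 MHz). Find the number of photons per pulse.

4.34e16 photons

Per-photon energy: E = 1.822e-24 J (from frequency = 2750 MHz).
N = E_total / E_photon = 7.91e-8 J / 1.822e-24 J = 4.34e16.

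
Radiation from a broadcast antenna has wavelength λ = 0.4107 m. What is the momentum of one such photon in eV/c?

Take h = 6.62607015 × 10^-34 J·s, c = 2.99792458 × 10^8 m/s, 1 eV = 1.602176634 × 10^-19 J.
Apply p = h/λ: p = 1.613 × 10^-33 kg·m/s.
Converting to eV/c: p = 3.019 × 10^-6 eV/c ≈ 3.02 × 10^-6 eV/c.

3.02 × 10^-6 eV/c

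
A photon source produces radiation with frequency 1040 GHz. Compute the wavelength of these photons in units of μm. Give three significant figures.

(c = 2.99792458e8 m/s.)
Convert to SI: f = 1040 GHz = 1.04e12 Hz.
The photon relation is λ = c/f, giving λ = 2.883e-4 m.
Converting to μm: λ = 288.3 μm ≈ 288 μm.

288 μm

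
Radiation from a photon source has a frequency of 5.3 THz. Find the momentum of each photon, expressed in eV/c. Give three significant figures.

Use h = 6.62607015e-34 J·s, c = 2.99792458e8 m/s, 1 eV = 1.602176634e-19 J.
First convert: f = 5.3 THz = 5.3e12 Hz.
Since p = hf/c for a photon, p = 1.171e-29 kg·m/s.
Converting to eV/c: p = 0.02192 eV/c ≈ 0.0219 eV/c.

0.0219 eV/c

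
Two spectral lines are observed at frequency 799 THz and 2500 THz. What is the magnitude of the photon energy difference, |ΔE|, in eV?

7.03 eV

Using E = hf: E₁ = 5.294·10^-19 J, E₂ = 1.657·10^-18 J.
|ΔE| = |5.294·10^-19 − 1.657·10^-18| = 1.13·10^-18 J = 7.03 eV.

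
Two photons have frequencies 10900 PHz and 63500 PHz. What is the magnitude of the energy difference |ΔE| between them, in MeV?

Using E = hf: E₁ = 7.222e-15 J, E₂ = 4.208e-14 J.
|ΔE| = |7.222e-15 − 4.208e-14| = 3.49e-14 J = 0.218 MeV.

0.218 MeV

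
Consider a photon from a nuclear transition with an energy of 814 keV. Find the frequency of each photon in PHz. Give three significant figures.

Use h = 6.62607015e-34 J·s, 1 eV = 1.602176634e-19 J.
First convert: E = 814 keV = 1.3042e-13 J.
Apply f = E/h: f = 1.968e20 Hz.
Converting to PHz: f = 196800 PHz ≈ 1.97e5 PHz.

1.97e5 PHz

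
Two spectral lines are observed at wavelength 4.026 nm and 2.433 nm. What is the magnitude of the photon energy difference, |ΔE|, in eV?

202 eV

Using E = hc/λ: E₁ = 4.9340 × 10^-17 J, E₂ = 8.1646 × 10^-17 J.
|ΔE| = |4.9340 × 10^-17 − 8.1646 × 10^-17| = 3.23 × 10^-17 J = 202 eV.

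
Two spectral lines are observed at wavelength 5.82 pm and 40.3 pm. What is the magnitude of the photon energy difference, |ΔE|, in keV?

Using E = hc/λ: E₁ = 3.413 × 10^-14 J, E₂ = 4.929 × 10^-15 J.
|ΔE| = |3.413 × 10^-14 − 4.929 × 10^-15| = 2.92 × 10^-14 J = 182 keV.

182 keV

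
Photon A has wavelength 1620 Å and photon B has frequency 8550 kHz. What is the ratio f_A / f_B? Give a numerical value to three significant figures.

2.16e8

f_A = 1.851e15 Hz (from wavelength = 1620 Å, via f = c/λ).
f_B = 8.550e6 Hz (from frequency = 8550 kHz, via f given directly).
Ratio = 1.851e15 / 8.550e6 = 2.16e8.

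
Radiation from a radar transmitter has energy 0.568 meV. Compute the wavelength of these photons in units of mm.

2.18 mm

Take h = 6.62607015 × 10^-34 J·s, c = 2.99792458 × 10^8 m/s, 1 eV = 1.602176634 × 10^-19 J.
Convert to SI: E = 0.568 meV = 9.1004 × 10^-23 J.
For a photon λ = hc/E, so λ = 0.002183 m.
Converting to mm: λ = 2.183 mm ≈ 2.18 mm.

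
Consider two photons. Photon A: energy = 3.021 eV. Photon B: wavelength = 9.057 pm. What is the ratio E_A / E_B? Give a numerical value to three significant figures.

E_A = 4.840 × 10^-19 J (from energy = 3.021 eV, via E given directly).
E_B = 2.193 × 10^-14 J (from wavelength = 9.057 pm, via E = hc/λ).
Ratio = 4.840 × 10^-19 / 2.193 × 10^-14 = 2.21 × 10^-5.

2.21 × 10^-5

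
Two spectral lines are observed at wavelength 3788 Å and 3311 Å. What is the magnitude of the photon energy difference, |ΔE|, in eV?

0.472 eV

Using E = hc/λ: E₁ = 5.2440e-19 J, E₂ = 5.9995e-19 J.
|ΔE| = |5.2440e-19 − 5.9995e-19| = 7.55e-20 J = 0.472 eV.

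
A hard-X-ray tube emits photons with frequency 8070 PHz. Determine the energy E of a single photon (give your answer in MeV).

Use h = 6.62607015 × 10^-34 J·s, 1 eV = 1.602176634 × 10^-19 J.
First convert: f = 8070 PHz = 8.07 × 10^18 Hz.
Apply E = hf: E = 5.347 × 10^-15 J.
Converting to MeV: E = 0.03337 MeV ≈ 0.0334 MeV.

0.0334 MeV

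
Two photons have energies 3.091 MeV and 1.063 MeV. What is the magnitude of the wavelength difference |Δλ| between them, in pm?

0.765 pm

Using λ = hc/E: λ₁ = 4.0111e-13 m, λ₂ = 1.1664e-12 m.
|Δλ| = |4.0111e-13 − 1.1664e-12| = 7.65e-13 m = 0.765 pm.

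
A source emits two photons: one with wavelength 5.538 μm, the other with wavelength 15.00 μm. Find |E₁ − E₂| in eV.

0.141 eV

Using E = hc/λ: E₁ = 3.5869 × 10^-20 J, E₂ = 1.3243 × 10^-20 J.
|ΔE| = |3.5869 × 10^-20 − 1.3243 × 10^-20| = 2.26 × 10^-20 J = 0.141 eV.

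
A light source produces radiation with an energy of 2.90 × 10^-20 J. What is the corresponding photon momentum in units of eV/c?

The photon relation is p = E/c, giving p = 9.673 × 10^-29 kg·m/s.
Converting to eV/c: p = 0.1810 eV/c ≈ 0.181 eV/c.

0.181 eV/c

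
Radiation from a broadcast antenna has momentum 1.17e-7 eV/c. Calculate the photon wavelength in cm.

1060 cm

In SI units: p = 1.17e-7 eV/c = 6.2528e-35 kg·m/s.
For a photon λ = h/p, so λ = 10.60 m.
Converting to cm: λ = 1060 cm ≈ 1060 cm.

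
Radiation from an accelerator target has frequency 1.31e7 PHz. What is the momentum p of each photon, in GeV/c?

0.0542 GeV/c

First convert: f = 1.31e7 PHz = 1.31e22 Hz.
For a photon p = hf/c, so p = 2.895e-20 kg·m/s.
Converting to GeV/c: p = 0.05418 GeV/c ≈ 0.0542 GeV/c.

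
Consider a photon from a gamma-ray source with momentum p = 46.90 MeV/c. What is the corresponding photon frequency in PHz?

1.13e7 PHz

First convert: p = 46.90 MeV/c = 2.5065e-20 kg·m/s.
Apply f = pc/h: f = 1.134e22 Hz.
Converting to PHz: f = 1.134e7 PHz ≈ 1.13e7 PHz.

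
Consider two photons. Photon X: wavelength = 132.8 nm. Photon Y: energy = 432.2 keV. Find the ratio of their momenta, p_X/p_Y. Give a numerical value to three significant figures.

2.16 × 10^-5

p_X = 4.990 × 10^-27 kg·m/s (from wavelength = 132.8 nm, via p = h/λ).
p_Y = 2.310 × 10^-22 kg·m/s (from energy = 432.2 keV, via p = E/c).
Ratio = 4.990 × 10^-27 / 2.310 × 10^-22 = 2.16 × 10^-5.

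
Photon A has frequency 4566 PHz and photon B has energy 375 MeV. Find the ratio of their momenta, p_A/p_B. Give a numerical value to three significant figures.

p_A = 1.009e-23 kg·m/s (from frequency = 4566 PHz, via p = hf/c).
p_B = 2.004e-19 kg·m/s (from energy = 375 MeV, via p = E/c).
Ratio = 1.009e-23 / 2.004e-19 = 5.04e-5.

5.04e-5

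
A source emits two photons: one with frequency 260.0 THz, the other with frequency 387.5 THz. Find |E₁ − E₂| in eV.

0.527 eV

Using E = hf: E₁ = 1.7228·10^-19 J, E₂ = 2.5676·10^-19 J.
|ΔE| = |1.7228·10^-19 − 2.5676·10^-19| = 8.45·10^-20 J = 0.527 eV.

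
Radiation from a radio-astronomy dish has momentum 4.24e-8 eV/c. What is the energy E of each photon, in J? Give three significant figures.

6.79e-27 J

In SI units: p = 4.24e-8 eV/c = 2.2660e-35 kg·m/s.
Apply E = pc: E = 6.793e-27 J.
So E ≈ 6.79e-27 J.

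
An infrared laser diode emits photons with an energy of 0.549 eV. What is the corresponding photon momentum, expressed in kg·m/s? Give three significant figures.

2.93 × 10^-28 kg·m/s

(c = 2.99792458 × 10^8 m/s, 1 eV = 1.602176634 × 10^-19 J.)
First convert: E = 0.549 eV = 8.7959 × 10^-20 J.
The photon relation is p = E/c, giving p = 2.934 × 10^-28 kg·m/s.
So p ≈ 2.93 × 10^-28 kg·m/s.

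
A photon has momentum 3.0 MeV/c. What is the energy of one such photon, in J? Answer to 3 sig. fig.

Convert to SI: p = 3.0 MeV/c = 1.6033e-21 kg·m/s.
The photon relation is E = pc, giving E = 4.807e-13 J.
So E ≈ 4.81e-13 J.

4.81e-13 J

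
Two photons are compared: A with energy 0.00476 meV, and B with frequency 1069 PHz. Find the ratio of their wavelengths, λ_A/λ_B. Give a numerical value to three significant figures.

λ_A = 0.2605 m (from energy = 0.00476 meV, via λ = hc/E).
λ_B = 2.804e-10 m (from frequency = 1069 PHz, via λ = c/f).
Ratio = 0.2605 / 2.804e-10 = 9.29e8.

9.29e8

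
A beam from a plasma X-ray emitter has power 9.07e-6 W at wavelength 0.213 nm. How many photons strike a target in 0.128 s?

Total energy: E_total = P·t = 9.07e-6 × 0.128 = 1.161e-6 J.
Per-photon energy: E = 9.326e-16 J.
N = E_total / E_photon = 1.24e9.

1.24e9 photons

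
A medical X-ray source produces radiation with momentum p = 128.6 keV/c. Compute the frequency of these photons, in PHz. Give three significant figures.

Use h = 6.62607015 × 10^-34 J·s, c = 2.99792458 × 10^8 m/s, 1 eV = 1.602176634 × 10^-19 J.
First convert: p = 128.6 keV/c = 6.8728 × 10^-23 kg·m/s.
The photon relation is f = pc/h, giving f = 3.110 × 10^19 Hz.
Converting to PHz: f = 31100 PHz ≈ 3.11 × 10^4 PHz.

3.11 × 10^4 PHz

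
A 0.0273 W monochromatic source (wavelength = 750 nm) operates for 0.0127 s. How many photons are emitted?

1.31e15 photons

Total energy: E_total = P·t = 0.0273 × 0.0127 = 3.467e-4 J.
Per-photon energy: E = 2.649e-19 J.
N = E_total / E_photon = 1.31e15.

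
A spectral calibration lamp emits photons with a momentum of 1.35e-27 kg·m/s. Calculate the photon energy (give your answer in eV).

2.53 eV

(c = 2.99792458e8 m/s, 1 eV = 1.602176634e-19 J.)
The photon relation is E = pc, giving E = 4.047e-19 J.
Converting to eV: E = 2.526 eV ≈ 2.53 eV.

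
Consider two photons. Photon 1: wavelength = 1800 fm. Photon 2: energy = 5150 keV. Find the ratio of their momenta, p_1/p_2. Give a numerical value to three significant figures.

p_1 = 3.681e-22 kg·m/s (from wavelength = 1800 fm, via p = h/λ).
p_2 = 2.752e-21 kg·m/s (from energy = 5150 keV, via p = E/c).
Ratio = 3.681e-22 / 2.752e-21 = 0.134.

0.134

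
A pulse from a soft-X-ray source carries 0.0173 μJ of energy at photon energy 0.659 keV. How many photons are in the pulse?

Per-photon energy: E = 1.056 × 10^-16 J (from energy = 0.659 keV).
N = E_total / E_photon = 1.73 × 10^-8 J / 1.056 × 10^-16 J = 1.64 × 10^8.

1.64 × 10^8 photons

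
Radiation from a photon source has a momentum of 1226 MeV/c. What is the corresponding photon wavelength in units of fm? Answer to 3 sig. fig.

1.01 fm

Use h = 6.62607015e-34 J·s, c = 2.99792458e8 m/s, 1 eV = 1.602176634e-19 J.
Convert to SI: p = 1226 MeV/c = 6.5521e-19 kg·m/s.
For a photon λ = h/p, so λ = 1.011e-15 m.
Converting to fm: λ = 1.011 fm ≈ 1.01 fm.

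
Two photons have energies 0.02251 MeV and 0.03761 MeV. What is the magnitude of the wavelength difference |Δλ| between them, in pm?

Using λ = hc/E: λ₁ = 5.5080e-11 m, λ₂ = 3.2966e-11 m.
|Δλ| = |5.5080e-11 − 3.2966e-11| = 2.21e-11 m = 22.1 pm.

22.1 pm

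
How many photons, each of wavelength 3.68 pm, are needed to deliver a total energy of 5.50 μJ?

1.02 × 10^8 photons

Per-photon energy: E = 5.398 × 10^-14 J (from wavelength = 3.68 pm).
N = E_total / E_photon = 5.50 × 10^-6 J / 5.398 × 10^-14 J = 1.02 × 10^8.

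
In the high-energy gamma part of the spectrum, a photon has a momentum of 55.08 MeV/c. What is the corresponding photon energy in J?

8.82 × 10^-12 J

Take c = 2.99792458 × 10^8 m/s, 1 eV = 1.602176634 × 10^-19 J.
In SI units: p = 55.08 MeV/c = 2.9436 × 10^-20 kg·m/s.
Apply E = pc: E = 8.825 × 10^-12 J.
So E ≈ 8.82 × 10^-12 J.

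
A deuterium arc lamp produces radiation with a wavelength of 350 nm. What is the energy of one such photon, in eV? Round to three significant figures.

In SI units: λ = 350 nm = 3.50e-7 m.
The photon relation is E = hc/λ, giving E = 5.676e-19 J.
Converting to eV: E = 3.542 eV ≈ 3.54 eV.

3.54 eV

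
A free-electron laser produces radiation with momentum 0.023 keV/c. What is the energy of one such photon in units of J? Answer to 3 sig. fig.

Use c = 2.99792458·10^8 m/s, 1 eV = 1.602176634·10^-19 J.
First convert: p = 0.023 keV/c = 1.2292·10^-26 kg·m/s.
Since E = pc for a photon, E = 3.685·10^-18 J.
So E ≈ 3.69·10^-18 J.

3.69·10^-18 J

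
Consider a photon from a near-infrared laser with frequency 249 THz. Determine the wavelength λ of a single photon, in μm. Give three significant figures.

In SI units: f = 249 THz = 2.49e14 Hz.
Apply λ = c/f: λ = 1.204e-6 m.
Converting to μm: λ = 1.204 μm ≈ 1.20 μm.

1.20 μm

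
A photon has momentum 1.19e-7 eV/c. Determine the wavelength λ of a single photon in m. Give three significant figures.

Convert to SI: p = 1.19e-7 eV/c = 6.3597e-35 kg·m/s.
For a photon λ = h/p, so λ = 10.42 m.
So λ ≈ 10.4 m.

10.4 m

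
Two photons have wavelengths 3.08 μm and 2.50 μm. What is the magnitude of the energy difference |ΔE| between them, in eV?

0.0934 eV

Using E = hc/λ: E₁ = 6.449·10^-20 J, E₂ = 7.946·10^-20 J.
|ΔE| = |6.449·10^-20 − 7.946·10^-20| = 1.50·10^-20 J = 0.0934 eV.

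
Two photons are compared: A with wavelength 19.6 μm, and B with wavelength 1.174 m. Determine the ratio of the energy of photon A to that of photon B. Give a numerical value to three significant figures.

E_A = 1.013 × 10^-20 J (from wavelength = 19.6 μm, via E = hc/λ).
E_B = 1.692 × 10^-25 J (from wavelength = 1.174 m, via E = hc/λ).
Ratio = 1.013 × 10^-20 / 1.692 × 10^-25 = 5.99 × 10^4.

5.99 × 10^4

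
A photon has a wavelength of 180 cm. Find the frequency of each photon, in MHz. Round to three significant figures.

Convert to SI: λ = 180 cm = 1.8 m.
Since f = c/λ for a photon, f = 1.666 × 10^8 Hz.
Converting to MHz: f = 166.6 MHz ≈ 167 MHz.

167 MHz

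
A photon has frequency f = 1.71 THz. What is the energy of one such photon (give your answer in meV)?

7.07 meV

(h = 6.62607015 × 10^-34 J·s, 1 eV = 1.602176634 × 10^-19 J.)
Convert to SI: f = 1.71 THz = 1.71 × 10^12 Hz.
Apply E = hf: E = 1.133 × 10^-21 J.
Converting to meV: E = 7.072 meV ≈ 7.07 meV.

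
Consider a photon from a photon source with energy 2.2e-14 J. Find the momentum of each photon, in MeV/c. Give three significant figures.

0.137 MeV/c

Take c = 2.99792458e8 m/s, 1 eV = 1.602176634e-19 J.
Since p = E/c for a photon, p = 7.338e-23 kg·m/s.
Converting to MeV/c: p = 0.1373 MeV/c ≈ 0.137 MeV/c.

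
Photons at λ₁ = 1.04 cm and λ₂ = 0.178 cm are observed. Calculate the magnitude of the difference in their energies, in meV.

Using E = hc/λ: E₁ = 1.910 × 10^-23 J, E₂ = 1.116 × 10^-22 J.
|ΔE| = |1.910 × 10^-23 − 1.116 × 10^-22| = 9.25 × 10^-23 J = 0.577 meV.

0.577 meV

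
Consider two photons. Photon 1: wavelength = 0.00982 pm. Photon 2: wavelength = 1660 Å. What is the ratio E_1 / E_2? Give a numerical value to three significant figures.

E_1 = 2.023 × 10^-11 J (from wavelength = 0.00982 pm, via E = hc/λ).
E_2 = 1.197 × 10^-18 J (from wavelength = 1660 Å, via E = hc/λ).
Ratio = 2.023 × 10^-11 / 1.197 × 10^-18 = 1.69 × 10^7.

1.69 × 10^7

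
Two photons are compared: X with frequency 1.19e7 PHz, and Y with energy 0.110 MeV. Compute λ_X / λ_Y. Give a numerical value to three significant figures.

λ_X = 2.519e-14 m (from frequency = 1.19e7 PHz, via λ = c/f).
λ_Y = 1.127e-11 m (from energy = 0.110 MeV, via λ = hc/E).
Ratio = 2.519e-14 / 1.127e-11 = 2.24e-3.

2.24e-3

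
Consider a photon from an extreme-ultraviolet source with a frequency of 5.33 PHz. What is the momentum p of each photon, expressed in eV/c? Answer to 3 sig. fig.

Take h = 6.62607015 × 10^-34 J·s, c = 2.99792458 × 10^8 m/s, 1 eV = 1.602176634 × 10^-19 J.
In SI units: f = 5.33 PHz = 5.33 × 10^15 Hz.
Apply p = hf/c: p = 1.178 × 10^-26 kg·m/s.
Converting to eV/c: p = 22.04 eV/c ≈ 22.0 eV/c.

22.0 eV/c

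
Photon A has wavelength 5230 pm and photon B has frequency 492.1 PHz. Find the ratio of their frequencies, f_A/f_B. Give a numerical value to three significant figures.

0.116

f_A = 5.732 × 10^16 Hz (from wavelength = 5230 pm, via f = c/λ).
f_B = 4.921 × 10^17 Hz (from frequency = 492.1 PHz, via f given directly).
Ratio = 5.732 × 10^16 / 4.921 × 10^17 = 0.116.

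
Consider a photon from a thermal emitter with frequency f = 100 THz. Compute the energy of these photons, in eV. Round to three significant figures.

0.414 eV

(h = 6.62607015e-34 J·s, 1 eV = 1.602176634e-19 J.)
First convert: f = 100 THz = 1.00e14 Hz.
Since E = hf for a photon, E = 6.626e-20 J.
Converting to eV: E = 0.4136 eV ≈ 0.414 eV.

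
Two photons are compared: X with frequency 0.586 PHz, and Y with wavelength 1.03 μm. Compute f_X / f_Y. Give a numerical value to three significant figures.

f_X = 5.860e14 Hz (from frequency = 0.586 PHz, via f given directly).
f_Y = 2.911e14 Hz (from wavelength = 1.03 μm, via f = c/λ).
Ratio = 5.860e14 / 2.911e14 = 2.01.

2.01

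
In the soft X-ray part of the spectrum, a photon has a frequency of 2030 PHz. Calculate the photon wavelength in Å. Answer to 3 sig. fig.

First convert: f = 2030 PHz = 2.03·10^18 Hz.
For a photon λ = c/f, so λ = 1.477·10^-10 m.
Converting to Å: λ = 1.477 Å ≈ 1.48 Å.

1.48 Å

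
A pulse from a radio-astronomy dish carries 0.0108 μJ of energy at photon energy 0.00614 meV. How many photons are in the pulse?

Per-photon energy: E = 9.837e-25 J (from energy = 0.00614 meV).
N = E_total / E_photon = 1.08e-8 J / 9.837e-25 J = 1.10e16.

1.10e16 photons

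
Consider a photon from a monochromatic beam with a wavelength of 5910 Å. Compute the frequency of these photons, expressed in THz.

507 THz

(c = 2.99792458 × 10^8 m/s.)
In SI units: λ = 5910 Å = 5.91 × 10^-7 m.
For a photon f = c/λ, so f = 5.073 × 10^14 Hz.
Converting to THz: f = 507.3 THz ≈ 507 THz.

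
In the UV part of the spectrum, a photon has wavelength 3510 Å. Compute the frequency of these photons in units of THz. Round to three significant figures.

Use c = 2.99792458 × 10^8 m/s.
First convert: λ = 3510 Å = 3.51 × 10^-7 m.
Since f = c/λ for a photon, f = 8.541 × 10^14 Hz.
Converting to THz: f = 854.1 THz ≈ 854 THz.

854 THz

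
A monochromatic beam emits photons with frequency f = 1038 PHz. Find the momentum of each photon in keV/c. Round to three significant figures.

4.29 keV/c

In SI units: f = 1038 PHz = 1.038e18 Hz.
For a photon p = hf/c, so p = 2.294e-24 kg·m/s.
Converting to keV/c: p = 4.293 keV/c ≈ 4.29 keV/c.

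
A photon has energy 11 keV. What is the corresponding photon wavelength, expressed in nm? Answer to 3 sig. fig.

0.113 nm

Convert to SI: E = 11 keV = 1.7624 × 10^-15 J.
The photon relation is λ = hc/E, giving λ = 1.127 × 10^-10 m.
Converting to nm: λ = 0.1127 nm ≈ 0.113 nm.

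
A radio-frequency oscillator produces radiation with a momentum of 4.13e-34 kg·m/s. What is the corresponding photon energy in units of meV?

Take c = 2.99792458e8 m/s, 1 eV = 1.602176634e-19 J.
Since E = pc for a photon, E = 1.238e-25 J.
Converting to meV: E = 7.728e-4 meV ≈ 7.73e-4 meV.

7.73e-4 meV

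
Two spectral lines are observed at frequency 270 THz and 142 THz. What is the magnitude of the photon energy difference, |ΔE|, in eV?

0.529 eV

Using E = hf: E₁ = 1.789·10^-19 J, E₂ = 9.409·10^-20 J.
|ΔE| = |1.789·10^-19 − 9.409·10^-20| = 8.48·10^-20 J = 0.529 eV.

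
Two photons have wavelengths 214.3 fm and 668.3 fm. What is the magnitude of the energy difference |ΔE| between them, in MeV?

3.93 MeV

Using E = hc/λ: E₁ = 9.2695·10^-13 J, E₂ = 2.9724·10^-13 J.
|ΔE| = |9.2695·10^-13 − 2.9724·10^-13| = 6.30·10^-13 J = 3.93 MeV.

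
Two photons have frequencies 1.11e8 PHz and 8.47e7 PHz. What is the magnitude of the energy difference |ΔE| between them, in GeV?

0.109 GeV

Using E = hf: E₁ = 7.355e-11 J, E₂ = 5.612e-11 J.
|ΔE| = |7.355e-11 − 5.612e-11| = 1.74e-11 J = 0.109 GeV.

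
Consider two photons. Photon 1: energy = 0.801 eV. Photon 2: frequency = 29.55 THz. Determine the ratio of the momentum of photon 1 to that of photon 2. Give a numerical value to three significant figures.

p_1 = 4.281e-28 kg·m/s (from energy = 0.801 eV, via p = E/c).
p_2 = 6.531e-29 kg·m/s (from frequency = 29.55 THz, via p = hf/c).
Ratio = 4.281e-28 / 6.531e-29 = 6.55.

6.55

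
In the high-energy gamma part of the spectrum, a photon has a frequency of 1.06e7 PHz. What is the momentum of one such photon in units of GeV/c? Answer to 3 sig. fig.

0.0438 GeV/c

First convert: f = 1.06e7 PHz = 1.06e22 Hz.
The photon relation is p = hf/c, giving p = 2.343e-20 kg·m/s.
Converting to GeV/c: p = 0.04384 GeV/c ≈ 0.0438 GeV/c.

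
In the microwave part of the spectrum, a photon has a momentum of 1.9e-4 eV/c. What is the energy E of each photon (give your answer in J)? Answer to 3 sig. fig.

Convert to SI: p = 1.9e-4 eV/c = 1.0154e-31 kg·m/s.
For a photon E = pc, so E = 3.044e-23 J.
So E ≈ 3.04e-23 J.

3.04e-23 J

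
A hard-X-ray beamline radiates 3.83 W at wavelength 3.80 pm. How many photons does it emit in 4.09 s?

3.00e14 photons

Total energy: E_total = P·t = 3.83 × 4.09 = 15.66 J.
Per-photon energy: E = 5.227e-14 J.
N = E_total / E_photon = 3.00e14.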